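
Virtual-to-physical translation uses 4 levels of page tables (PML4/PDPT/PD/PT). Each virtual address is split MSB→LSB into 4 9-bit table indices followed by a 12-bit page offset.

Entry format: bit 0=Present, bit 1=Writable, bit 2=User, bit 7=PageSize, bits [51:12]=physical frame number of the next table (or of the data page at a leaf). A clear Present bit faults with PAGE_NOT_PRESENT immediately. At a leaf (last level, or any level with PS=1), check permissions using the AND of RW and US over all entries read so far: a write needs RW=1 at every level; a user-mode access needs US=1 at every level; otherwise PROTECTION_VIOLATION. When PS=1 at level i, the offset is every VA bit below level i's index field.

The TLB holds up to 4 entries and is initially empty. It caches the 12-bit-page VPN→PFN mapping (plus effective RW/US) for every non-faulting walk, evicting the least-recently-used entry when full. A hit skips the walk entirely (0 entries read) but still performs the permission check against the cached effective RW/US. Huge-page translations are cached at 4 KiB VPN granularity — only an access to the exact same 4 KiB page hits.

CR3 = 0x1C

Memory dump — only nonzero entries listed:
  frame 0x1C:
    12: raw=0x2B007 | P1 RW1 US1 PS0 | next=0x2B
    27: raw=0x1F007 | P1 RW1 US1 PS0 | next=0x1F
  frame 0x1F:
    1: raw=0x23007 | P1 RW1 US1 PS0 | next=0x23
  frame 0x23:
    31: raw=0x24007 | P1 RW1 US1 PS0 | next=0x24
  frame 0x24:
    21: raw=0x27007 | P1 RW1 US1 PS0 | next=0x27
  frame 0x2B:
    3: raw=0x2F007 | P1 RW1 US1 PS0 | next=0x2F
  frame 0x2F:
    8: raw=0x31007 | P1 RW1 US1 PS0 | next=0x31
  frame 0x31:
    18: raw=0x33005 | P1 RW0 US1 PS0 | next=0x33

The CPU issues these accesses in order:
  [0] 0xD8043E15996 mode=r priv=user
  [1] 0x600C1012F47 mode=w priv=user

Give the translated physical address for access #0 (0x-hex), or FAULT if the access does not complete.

Walk each access:
#0 VA=0xD8043E15996 (r,user):
  L0 @0x1C[27] → 0x1F007  P=1,RW=1,US=1,PS=0
  L1 @0x1F[1] → 0x23007  P=1,RW=1,US=1,PS=0
  L2 @0x23[31] → 0x24007  P=1,RW=1,US=1,PS=0
  L3 @0x24[21] → 0x27007  P=1,RW=1,US=1,PS=0
  ⇒ phys 0x27996  [4 reads]
#1 VA=0x600C1012F47 (w,user):
  L0 @0x1C[12] → 0x2B007  P=1,RW=1,US=1,PS=0
  L1 @0x2B[3] → 0x2F007  P=1,RW=1,US=1,PS=0
  L2 @0x2F[8] → 0x31007  P=1,RW=1,US=1,PS=0
  L3 @0x31[18] → 0x33005  P=1,RW=0,US=1,PS=0
  ⇒ fault: PROTECTION_VIOLATION  — 4 lookups

Access #0 PA: 0x27996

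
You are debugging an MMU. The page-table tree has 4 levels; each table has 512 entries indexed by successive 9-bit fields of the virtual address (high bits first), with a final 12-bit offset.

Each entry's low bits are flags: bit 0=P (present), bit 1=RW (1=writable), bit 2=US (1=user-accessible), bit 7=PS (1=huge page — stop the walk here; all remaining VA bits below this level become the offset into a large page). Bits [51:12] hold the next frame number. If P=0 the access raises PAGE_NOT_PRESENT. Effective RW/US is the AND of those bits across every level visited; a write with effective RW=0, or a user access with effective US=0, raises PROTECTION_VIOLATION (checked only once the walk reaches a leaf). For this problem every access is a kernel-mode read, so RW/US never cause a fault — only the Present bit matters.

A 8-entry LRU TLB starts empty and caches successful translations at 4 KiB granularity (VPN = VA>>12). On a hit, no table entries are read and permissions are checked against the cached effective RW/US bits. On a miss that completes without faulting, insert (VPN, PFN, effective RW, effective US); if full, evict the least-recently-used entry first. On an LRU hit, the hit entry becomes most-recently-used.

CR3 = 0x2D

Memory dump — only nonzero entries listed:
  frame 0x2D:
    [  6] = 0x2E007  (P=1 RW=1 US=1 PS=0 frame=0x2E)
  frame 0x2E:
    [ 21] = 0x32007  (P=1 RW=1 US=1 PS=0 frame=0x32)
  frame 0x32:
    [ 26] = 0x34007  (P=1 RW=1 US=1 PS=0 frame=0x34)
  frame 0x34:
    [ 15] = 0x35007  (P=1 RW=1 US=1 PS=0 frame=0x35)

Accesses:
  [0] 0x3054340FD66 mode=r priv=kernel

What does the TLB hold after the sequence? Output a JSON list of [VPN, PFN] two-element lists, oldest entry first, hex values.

Per-access translation:
#0 VA=0x3054340FD66 (r,kernel):
  [0] read 0x2D idx=6: raw=0x2E007 flags P=1 W=1 U=1 S=0
  [1] read 0x2E idx=21: raw=0x32007 flags P=1 W=1 U=1 S=0
  [2] read 0x32 idx=26: raw=0x34007 flags P=1 W=1 U=1 S=0
  [3] read 0x34 idx=15: raw=0x35007 flags P=1 W=1 U=1 S=0
  ⇒ phys 0x35D66  [4 reads]

TLB: [["0x3054340F", "0x35"]]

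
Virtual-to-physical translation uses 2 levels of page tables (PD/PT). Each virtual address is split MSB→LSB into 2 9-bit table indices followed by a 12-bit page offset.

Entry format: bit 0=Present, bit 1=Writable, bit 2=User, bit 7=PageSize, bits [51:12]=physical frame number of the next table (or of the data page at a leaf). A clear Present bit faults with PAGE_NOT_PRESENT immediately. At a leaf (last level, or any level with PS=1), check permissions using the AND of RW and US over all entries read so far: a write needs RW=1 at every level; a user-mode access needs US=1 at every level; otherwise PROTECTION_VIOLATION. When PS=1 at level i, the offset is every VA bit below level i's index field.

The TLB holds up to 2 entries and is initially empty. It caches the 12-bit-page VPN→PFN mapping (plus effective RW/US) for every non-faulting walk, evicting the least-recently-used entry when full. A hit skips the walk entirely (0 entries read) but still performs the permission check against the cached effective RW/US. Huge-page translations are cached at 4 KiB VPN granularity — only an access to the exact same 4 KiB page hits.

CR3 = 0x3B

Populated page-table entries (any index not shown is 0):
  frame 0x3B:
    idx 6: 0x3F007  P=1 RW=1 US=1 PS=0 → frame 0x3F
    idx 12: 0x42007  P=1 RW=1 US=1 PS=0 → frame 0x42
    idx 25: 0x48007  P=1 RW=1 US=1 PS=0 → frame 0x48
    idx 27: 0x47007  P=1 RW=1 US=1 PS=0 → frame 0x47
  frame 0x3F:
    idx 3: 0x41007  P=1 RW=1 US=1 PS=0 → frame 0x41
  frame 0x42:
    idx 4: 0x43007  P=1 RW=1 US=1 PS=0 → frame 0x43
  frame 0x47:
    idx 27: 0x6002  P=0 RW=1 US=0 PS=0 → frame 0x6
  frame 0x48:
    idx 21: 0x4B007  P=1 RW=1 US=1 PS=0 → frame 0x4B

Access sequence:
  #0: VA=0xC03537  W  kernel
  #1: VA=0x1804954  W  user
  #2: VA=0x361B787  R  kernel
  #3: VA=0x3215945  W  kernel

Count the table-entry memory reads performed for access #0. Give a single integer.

Trace:
#0 VA=0xC03537 (w,kernel):
  L0: frame=0x3B idx=6 entry=0x3F007 [P=1 RW=1 US=1 PS=0]
  L1: frame=0x3F idx=3 entry=0x41007 [P=1 RW=1 US=1 PS=0]
  ✓ 0x41537  — 2 lookups
#1 VA=0x1804954 (w,user):
  L0: frame=0x3B idx=12 entry=0x42007 [P=1 RW=1 US=1 PS=0]
  L1: frame=0x42 idx=4 entry=0x43007 [P=1 RW=1 US=1 PS=0]
  ✓ 0x43954  — 2 lookups
#2 VA=0x361B787 (r,kernel):
  L0: frame=0x3B idx=27 entry=0x47007 [P=1 RW=1 US=1 PS=0]
  L1: frame=0x47 idx=27 entry=0x6002 [P=0 RW=1 US=0 PS=0]
  ⇒ fault: PAGE_NOT_PRESENT  — 2 lookups
#3 VA=0x3215945 (w,kernel):
  L0: frame=0x3B idx=25 entry=0x48007 [P=1 RW=1 US=1 PS=0]
  L1: frame=0x48 idx=21 entry=0x4B007 [P=1 RW=1 US=1 PS=0]
  ✓ 0x4B945  — 2 lookups

Entries read for #0: 2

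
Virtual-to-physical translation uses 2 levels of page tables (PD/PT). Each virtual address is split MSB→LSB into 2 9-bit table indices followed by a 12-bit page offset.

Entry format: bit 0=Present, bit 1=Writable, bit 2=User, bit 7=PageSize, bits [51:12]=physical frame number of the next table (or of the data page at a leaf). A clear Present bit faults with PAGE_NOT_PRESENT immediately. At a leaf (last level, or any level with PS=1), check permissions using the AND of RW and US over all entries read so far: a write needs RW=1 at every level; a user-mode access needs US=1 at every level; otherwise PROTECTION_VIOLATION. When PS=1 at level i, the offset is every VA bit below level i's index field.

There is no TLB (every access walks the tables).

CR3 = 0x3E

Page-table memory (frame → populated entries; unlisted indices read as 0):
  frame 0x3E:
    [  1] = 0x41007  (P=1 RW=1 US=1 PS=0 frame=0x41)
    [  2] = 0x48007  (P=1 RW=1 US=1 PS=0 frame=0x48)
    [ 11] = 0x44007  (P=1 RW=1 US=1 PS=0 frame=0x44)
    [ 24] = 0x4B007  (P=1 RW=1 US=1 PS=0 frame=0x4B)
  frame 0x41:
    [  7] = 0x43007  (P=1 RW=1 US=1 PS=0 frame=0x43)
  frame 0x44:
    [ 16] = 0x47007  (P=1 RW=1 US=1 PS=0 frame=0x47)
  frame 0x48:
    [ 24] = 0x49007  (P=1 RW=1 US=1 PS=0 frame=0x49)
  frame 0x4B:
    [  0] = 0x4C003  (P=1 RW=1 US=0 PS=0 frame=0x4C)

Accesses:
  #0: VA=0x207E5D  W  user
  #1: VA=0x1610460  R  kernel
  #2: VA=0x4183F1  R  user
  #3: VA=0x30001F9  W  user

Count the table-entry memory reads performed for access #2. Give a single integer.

Trace:
#0 VA=0x207E5D (w,user):
  L0: frame=0x3E idx=1 entry=0x41007 [P=1 RW=1 US=1 PS=0]
  L1: frame=0x41 idx=7 entry=0x43007 [P=1 RW=1 US=1 PS=0]
  ⇒ phys 0x43E5D  [2 reads]
#1 VA=0x1610460 (r,kernel):
  L0: frame=0x3E idx=11 entry=0x44007 [P=1 RW=1 US=1 PS=0]
  L1: frame=0x44 idx=16 entry=0x47007 [P=1 RW=1 US=1 PS=0]
  ⇒ phys 0x47460  [2 reads]
#2 VA=0x4183F1 (r,user):
  L0: frame=0x3E idx=2 entry=0x48007 [P=1 RW=1 US=1 PS=0]
  L1: frame=0x48 idx=24 entry=0x49007 [P=1 RW=1 US=1 PS=0]
  ⇒ phys 0x493F1  [2 reads]
#3 VA=0x30001F9 (w,user):
  L0: frame=0x3E idx=24 entry=0x4B007 [P=1 RW=1 US=1 PS=0]
  L1: frame=0x4B idx=0 entry=0x4C003 [P=1 RW=1 US=0 PS=0]
  ⇒ fault: PROTECTION_VIOLATION  — 2 lookups

Entries read for #2: 2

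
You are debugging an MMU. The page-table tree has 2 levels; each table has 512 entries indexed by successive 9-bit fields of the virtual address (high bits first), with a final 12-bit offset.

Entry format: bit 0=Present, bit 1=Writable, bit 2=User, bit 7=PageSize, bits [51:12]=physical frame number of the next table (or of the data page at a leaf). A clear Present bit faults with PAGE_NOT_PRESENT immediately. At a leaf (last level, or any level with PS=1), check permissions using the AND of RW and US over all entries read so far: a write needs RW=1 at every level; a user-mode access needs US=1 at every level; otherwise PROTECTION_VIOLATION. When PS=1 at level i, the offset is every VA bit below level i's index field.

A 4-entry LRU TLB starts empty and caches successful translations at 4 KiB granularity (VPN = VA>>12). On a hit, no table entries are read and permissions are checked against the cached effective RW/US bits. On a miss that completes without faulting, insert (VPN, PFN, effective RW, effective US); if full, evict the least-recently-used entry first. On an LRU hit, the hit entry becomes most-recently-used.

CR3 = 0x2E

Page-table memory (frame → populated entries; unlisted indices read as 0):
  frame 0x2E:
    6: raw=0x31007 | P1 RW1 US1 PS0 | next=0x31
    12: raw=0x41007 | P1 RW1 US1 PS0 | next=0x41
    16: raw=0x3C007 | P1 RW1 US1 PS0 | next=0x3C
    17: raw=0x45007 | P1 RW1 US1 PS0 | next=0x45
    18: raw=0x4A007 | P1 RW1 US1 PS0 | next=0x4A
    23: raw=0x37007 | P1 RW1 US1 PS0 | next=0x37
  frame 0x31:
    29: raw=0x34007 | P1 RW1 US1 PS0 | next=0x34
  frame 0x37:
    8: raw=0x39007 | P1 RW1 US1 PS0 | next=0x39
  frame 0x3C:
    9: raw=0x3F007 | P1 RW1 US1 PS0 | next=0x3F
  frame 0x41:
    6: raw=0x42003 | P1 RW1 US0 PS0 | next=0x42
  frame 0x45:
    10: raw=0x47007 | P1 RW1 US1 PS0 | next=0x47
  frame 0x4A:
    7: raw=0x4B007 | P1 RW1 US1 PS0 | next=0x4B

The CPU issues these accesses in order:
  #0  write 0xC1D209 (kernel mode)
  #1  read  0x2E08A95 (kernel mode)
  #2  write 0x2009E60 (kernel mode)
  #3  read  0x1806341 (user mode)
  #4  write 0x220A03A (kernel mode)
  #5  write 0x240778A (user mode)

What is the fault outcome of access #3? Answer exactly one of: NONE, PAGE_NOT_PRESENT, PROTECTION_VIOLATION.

Walk each access:
#0 VA=0xC1D209 (w,kernel):
  lvl0: tbl 0x2E, slot 6 ⇒ 0x31007 (P1/RW1/US1/PS0)
  lvl1: tbl 0x31, slot 29 ⇒ 0x34007 (P1/RW1/US1/PS0)
  → PA=0x34209  (2 entries read)
#1 VA=0x2E08A95 (r,kernel):
  lvl0: tbl 0x2E, slot 23 ⇒ 0x37007 (P1/RW1/US1/PS0)
  lvl1: tbl 0x37, slot 8 ⇒ 0x39007 (P1/RW1/US1/PS0)
  → PA=0x39A95  (2 entries read)
#2 VA=0x2009E60 (w,kernel):
  lvl0: tbl 0x2E, slot 16 ⇒ 0x3C007 (P1/RW1/US1/PS0)
  lvl1: tbl 0x3C, slot 9 ⇒ 0x3F007 (P1/RW1/US1/PS0)
  → PA=0x3FE60  (2 entries read)
#3 VA=0x1806341 (r,user):
  lvl0: tbl 0x2E, slot 12 ⇒ 0x41007 (P1/RW1/US1/PS0)
  lvl1: tbl 0x41, slot 6 ⇒ 0x42003 (P1/RW1/US0/PS0)
  ✗ PROTECTION_VIOLATION  [2 reads]
#4 VA=0x220A03A (w,kernel):
  lvl0: tbl 0x2E, slot 17 ⇒ 0x45007 (P1/RW1/US1/PS0)
  lvl1: tbl 0x45, slot 10 ⇒ 0x47007 (P1/RW1/US1/PS0)
  → PA=0x4703A  (2 entries read)
#5 VA=0x240778A (w,user):
  lvl0: tbl 0x2E, slot 18 ⇒ 0x4A007 (P1/RW1/US1/PS0)
  lvl1: tbl 0x4A, slot 7 ⇒ 0x4B007 (P1/RW1/US1/PS0)
  → PA=0x4B78A  (2 entries read)

Access #3 fault: PROTECTION_VIOLATION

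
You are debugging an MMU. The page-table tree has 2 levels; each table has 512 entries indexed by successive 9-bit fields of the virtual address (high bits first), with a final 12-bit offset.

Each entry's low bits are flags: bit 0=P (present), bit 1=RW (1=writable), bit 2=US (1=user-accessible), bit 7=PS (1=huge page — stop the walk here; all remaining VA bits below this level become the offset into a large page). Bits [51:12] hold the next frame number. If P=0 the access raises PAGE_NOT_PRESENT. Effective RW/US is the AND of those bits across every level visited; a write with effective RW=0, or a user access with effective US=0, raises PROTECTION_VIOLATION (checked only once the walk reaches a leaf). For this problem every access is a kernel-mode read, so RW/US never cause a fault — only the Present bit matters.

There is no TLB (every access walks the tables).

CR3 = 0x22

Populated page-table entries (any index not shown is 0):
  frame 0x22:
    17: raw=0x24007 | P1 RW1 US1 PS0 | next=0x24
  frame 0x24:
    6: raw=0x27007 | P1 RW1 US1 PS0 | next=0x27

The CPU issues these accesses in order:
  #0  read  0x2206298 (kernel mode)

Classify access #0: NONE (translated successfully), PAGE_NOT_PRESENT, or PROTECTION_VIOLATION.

Trace:
#0 VA=0x2206298 (r,kernel):
  L0: frame=0x22 idx=17 entry=0x24007 [P=1 RW=1 US=1 PS=0]
  L1: frame=0x24 idx=6 entry=0x27007 [P=1 RW=1 US=1 PS=0]
  → PA=0x27298  (2 entries read)

Access #0 fault: NONE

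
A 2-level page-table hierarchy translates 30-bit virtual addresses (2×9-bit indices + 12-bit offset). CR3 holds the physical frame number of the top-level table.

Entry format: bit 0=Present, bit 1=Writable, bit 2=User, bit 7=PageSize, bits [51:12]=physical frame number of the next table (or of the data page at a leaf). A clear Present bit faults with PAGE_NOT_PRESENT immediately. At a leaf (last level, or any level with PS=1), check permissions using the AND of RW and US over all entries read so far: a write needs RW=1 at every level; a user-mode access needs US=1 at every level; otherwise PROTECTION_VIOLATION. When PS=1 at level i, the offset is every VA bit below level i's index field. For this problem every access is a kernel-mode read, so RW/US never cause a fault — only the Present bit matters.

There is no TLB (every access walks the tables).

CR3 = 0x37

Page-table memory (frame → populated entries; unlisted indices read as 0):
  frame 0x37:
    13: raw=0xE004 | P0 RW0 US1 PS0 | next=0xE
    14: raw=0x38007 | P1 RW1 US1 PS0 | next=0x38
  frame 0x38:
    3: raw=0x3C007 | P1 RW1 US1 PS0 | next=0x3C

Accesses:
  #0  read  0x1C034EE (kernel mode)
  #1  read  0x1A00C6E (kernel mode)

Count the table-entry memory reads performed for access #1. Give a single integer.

Per-access translation:
#0 VA=0x1C034EE (r,kernel):
  L0 @0x37[14] → 0x38007  P=1,RW=1,US=1,PS=0
  L1 @0x38[3] → 0x3C007  P=1,RW=1,US=1,PS=0
  → PA=0x3C4EE  (2 entries read)
#1 VA=0x1A00C6E (r,kernel):
  L0 @0x37[13] → 0xE004  P=0,RW=0,US=1,PS=0
  ✗ PAGE_NOT_PRESENT  [1 reads]

Entries read for #1: 1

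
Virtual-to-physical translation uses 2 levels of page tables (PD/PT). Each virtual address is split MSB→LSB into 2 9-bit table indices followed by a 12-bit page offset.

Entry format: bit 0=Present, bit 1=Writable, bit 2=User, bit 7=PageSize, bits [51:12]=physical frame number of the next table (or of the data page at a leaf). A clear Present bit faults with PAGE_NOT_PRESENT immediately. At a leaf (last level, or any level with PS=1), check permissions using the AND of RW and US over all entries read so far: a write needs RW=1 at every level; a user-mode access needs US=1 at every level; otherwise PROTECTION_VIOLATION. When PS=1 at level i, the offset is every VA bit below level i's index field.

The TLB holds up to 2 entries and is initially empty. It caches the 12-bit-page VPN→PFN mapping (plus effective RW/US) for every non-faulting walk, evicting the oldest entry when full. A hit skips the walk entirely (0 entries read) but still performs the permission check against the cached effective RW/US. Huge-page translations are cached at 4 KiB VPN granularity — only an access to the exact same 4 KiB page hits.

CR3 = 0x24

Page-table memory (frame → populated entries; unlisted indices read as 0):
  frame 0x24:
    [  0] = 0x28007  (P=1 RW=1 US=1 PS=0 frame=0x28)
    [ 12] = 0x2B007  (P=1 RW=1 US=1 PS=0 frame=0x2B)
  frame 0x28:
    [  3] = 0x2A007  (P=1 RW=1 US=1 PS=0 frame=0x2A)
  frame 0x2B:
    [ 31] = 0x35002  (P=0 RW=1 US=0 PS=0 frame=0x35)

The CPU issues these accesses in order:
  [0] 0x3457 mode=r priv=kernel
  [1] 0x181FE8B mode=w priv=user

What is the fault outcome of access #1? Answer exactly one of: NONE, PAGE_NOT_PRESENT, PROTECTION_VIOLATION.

Trace:
#0 VA=0x3457 (r,kernel):
  [0] read 0x24 idx=0: raw=0x28007 flags P=1 W=1 U=1 S=0
  [1] read 0x28 idx=3: raw=0x2A007 flags P=1 W=1 U=1 S=0
  ✓ 0x2A457  — 2 lookups
#1 VA=0x181FE8B (w,user):
  [0] read 0x24 idx=12: raw=0x2B007 flags P=1 W=1 U=1 S=0
  [1] read 0x2B idx=31: raw=0x35002 flags P=0 W=1 U=0 S=0
  → PAGE_NOT_PRESENT  (2 entries read)

Access #1 fault: PAGE_NOT_PRESENT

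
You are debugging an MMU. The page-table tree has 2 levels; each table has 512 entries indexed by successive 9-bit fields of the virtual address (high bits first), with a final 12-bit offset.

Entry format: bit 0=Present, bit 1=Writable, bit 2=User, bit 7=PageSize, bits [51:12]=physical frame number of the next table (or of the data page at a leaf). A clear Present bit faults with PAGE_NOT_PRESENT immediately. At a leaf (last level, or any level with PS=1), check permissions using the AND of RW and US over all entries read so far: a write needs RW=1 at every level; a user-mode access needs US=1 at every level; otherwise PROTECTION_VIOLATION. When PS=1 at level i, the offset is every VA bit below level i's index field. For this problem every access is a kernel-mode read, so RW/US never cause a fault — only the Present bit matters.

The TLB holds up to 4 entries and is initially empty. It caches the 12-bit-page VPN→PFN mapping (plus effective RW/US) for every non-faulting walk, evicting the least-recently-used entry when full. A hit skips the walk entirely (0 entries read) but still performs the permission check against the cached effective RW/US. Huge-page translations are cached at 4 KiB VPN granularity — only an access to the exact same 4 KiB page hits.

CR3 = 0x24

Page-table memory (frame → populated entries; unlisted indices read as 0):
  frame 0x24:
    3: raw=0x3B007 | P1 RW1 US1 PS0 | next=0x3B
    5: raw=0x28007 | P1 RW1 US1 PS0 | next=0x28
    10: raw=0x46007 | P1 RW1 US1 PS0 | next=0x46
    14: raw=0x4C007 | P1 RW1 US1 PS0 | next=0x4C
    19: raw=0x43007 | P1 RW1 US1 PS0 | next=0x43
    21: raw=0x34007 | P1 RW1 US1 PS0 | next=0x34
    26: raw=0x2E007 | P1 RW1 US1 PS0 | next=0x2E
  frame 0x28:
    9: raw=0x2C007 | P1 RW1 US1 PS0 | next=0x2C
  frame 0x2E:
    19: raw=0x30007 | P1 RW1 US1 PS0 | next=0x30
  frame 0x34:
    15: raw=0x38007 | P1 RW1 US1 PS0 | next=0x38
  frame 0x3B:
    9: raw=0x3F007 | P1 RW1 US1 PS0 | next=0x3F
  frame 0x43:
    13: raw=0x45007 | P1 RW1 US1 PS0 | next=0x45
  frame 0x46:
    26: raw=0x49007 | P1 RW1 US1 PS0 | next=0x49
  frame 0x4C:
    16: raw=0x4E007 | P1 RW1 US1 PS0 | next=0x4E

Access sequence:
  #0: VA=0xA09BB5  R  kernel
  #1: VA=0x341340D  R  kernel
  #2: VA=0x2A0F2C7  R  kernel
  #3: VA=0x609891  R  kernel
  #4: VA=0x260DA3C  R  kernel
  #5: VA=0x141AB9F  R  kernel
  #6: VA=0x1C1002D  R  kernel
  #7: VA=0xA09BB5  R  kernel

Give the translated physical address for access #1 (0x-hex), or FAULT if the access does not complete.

Trace:
#0 VA=0xA09BB5 (r,kernel):
  lvl0: tbl 0x24, slot 5 ⇒ 0x28007 (P1/RW1/US1/PS0)
  lvl1: tbl 0x28, slot 9 ⇒ 0x2C007 (P1/RW1/US1/PS0)
  ✓ 0x2CBB5  — 2 lookups
#1 VA=0x341340D (r,kernel):
  lvl0: tbl 0x24, slot 26 ⇒ 0x2E007 (P1/RW1/US1/PS0)
  lvl1: tbl 0x2E, slot 19 ⇒ 0x30007 (P1/RW1/US1/PS0)
  ✓ 0x3040D  — 2 lookups
#2 VA=0x2A0F2C7 (r,kernel):
  lvl0: tbl 0x24, slot 21 ⇒ 0x34007 (P1/RW1/US1/PS0)
  lvl1: tbl 0x34, slot 15 ⇒ 0x38007 (P1/RW1/US1/PS0)
  ✓ 0x382C7  — 2 lookups
#3 VA=0x609891 (r,kernel):
  lvl0: tbl 0x24, slot 3 ⇒ 0x3B007 (P1/RW1/US1/PS0)
  lvl1: tbl 0x3B, slot 9 ⇒ 0x3F007 (P1/RW1/US1/PS0)
  ✓ 0x3F891  — 2 lookups
#4 VA=0x260DA3C (r,kernel):
  lvl0: tbl 0x24, slot 19 ⇒ 0x43007 (P1/RW1/US1/PS0)
  lvl1: tbl 0x43, slot 13 ⇒ 0x45007 (P1/RW1/US1/PS0)
  ✓ 0x45A3C  — 2 lookups
#5 VA=0x141AB9F (r,kernel):
  lvl0: tbl 0x24, slot 10 ⇒ 0x46007 (P1/RW1/US1/PS0)
  lvl1: tbl 0x46, slot 26 ⇒ 0x49007 (P1/RW1/US1/PS0)
  ✓ 0x49B9F  — 2 lookups
#6 VA=0x1C1002D (r,kernel):
  lvl0: tbl 0x24, slot 14 ⇒ 0x4C007 (P1/RW1/US1/PS0)
  lvl1: tbl 0x4C, slot 16 ⇒ 0x4E007 (P1/RW1/US1/PS0)
  ✓ 0x4E02D  — 2 lookups
#7 VA=0xA09BB5 (r,kernel):
  lvl0: tbl 0x24, slot 5 ⇒ 0x28007 (P1/RW1/US1/PS0)
  lvl1: tbl 0x28, slot 9 ⇒ 0x2C007 (P1/RW1/US1/PS0)
  ✓ 0x2CBB5  — 2 lookups

Access #1 PA: 0x3040D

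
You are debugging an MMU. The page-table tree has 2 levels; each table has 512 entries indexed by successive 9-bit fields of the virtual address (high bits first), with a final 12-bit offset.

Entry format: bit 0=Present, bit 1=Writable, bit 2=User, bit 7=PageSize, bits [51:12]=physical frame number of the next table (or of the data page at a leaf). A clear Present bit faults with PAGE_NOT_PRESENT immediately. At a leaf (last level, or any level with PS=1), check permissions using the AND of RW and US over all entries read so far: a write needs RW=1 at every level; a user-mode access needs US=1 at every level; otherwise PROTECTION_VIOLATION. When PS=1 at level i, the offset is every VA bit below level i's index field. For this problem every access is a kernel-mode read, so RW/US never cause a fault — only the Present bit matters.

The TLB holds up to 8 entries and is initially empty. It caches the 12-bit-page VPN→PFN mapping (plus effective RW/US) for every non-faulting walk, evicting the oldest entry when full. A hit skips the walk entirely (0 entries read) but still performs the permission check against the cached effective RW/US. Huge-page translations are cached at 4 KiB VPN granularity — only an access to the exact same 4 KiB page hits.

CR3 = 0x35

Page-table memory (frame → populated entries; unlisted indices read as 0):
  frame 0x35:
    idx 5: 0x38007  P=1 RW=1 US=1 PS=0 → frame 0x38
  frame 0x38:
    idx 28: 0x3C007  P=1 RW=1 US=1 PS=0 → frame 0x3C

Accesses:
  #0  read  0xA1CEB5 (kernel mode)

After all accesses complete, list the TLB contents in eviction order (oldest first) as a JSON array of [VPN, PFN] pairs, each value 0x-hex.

Walk each access:
#0 VA=0xA1CEB5 (r,kernel):
  [0] read 0x35 idx=5: raw=0x38007 flags P=1 W=1 U=1 S=0
  [1] read 0x38 idx=28: raw=0x3C007 flags P=1 W=1 U=1 S=0
  → PA=0x3CEB5  (2 entries read)

TLB: [["0xA1C", "0x3C"]]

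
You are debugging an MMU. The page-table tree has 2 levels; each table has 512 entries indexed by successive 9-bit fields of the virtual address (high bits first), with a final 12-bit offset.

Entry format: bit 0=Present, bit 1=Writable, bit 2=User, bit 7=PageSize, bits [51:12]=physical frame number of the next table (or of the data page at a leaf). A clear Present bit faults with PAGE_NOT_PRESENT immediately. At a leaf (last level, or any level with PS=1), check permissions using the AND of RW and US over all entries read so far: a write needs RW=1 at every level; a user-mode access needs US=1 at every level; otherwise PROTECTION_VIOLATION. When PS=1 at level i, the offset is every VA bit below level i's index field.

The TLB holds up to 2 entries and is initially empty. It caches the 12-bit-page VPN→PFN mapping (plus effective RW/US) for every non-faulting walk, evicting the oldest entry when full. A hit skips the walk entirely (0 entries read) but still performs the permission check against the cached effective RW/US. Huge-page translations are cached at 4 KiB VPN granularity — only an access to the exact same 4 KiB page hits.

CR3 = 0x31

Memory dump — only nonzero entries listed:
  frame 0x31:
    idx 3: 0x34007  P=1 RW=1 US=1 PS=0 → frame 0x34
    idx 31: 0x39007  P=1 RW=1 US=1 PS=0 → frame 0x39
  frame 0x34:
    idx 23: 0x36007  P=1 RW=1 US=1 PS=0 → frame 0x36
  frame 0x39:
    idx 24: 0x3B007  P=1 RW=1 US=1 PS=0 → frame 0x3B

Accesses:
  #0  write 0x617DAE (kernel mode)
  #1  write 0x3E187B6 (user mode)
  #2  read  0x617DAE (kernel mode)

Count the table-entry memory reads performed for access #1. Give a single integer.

Walk each access:
#0 VA=0x617DAE (w,kernel):
  [0] read 0x31 idx=3: raw=0x34007 flags P=1 W=1 U=1 S=0
  [1] read 0x34 idx=23: raw=0x36007 flags P=1 W=1 U=1 S=0
  → PA=0x36DAE  (2 entries read)
#1 VA=0x3E187B6 (w,user):
  [0] read 0x31 idx=31: raw=0x39007 flags P=1 W=1 U=1 S=0
  [1] read 0x39 idx=24: raw=0x3B007 flags P=1 W=1 U=1 S=0
  → PA=0x3B7B6  (2 entries read)
#2 VA=0x617DAE (r,kernel):
  TLB hit vpn=0x617 → PA=0x36DAE

Entries read for #1: 2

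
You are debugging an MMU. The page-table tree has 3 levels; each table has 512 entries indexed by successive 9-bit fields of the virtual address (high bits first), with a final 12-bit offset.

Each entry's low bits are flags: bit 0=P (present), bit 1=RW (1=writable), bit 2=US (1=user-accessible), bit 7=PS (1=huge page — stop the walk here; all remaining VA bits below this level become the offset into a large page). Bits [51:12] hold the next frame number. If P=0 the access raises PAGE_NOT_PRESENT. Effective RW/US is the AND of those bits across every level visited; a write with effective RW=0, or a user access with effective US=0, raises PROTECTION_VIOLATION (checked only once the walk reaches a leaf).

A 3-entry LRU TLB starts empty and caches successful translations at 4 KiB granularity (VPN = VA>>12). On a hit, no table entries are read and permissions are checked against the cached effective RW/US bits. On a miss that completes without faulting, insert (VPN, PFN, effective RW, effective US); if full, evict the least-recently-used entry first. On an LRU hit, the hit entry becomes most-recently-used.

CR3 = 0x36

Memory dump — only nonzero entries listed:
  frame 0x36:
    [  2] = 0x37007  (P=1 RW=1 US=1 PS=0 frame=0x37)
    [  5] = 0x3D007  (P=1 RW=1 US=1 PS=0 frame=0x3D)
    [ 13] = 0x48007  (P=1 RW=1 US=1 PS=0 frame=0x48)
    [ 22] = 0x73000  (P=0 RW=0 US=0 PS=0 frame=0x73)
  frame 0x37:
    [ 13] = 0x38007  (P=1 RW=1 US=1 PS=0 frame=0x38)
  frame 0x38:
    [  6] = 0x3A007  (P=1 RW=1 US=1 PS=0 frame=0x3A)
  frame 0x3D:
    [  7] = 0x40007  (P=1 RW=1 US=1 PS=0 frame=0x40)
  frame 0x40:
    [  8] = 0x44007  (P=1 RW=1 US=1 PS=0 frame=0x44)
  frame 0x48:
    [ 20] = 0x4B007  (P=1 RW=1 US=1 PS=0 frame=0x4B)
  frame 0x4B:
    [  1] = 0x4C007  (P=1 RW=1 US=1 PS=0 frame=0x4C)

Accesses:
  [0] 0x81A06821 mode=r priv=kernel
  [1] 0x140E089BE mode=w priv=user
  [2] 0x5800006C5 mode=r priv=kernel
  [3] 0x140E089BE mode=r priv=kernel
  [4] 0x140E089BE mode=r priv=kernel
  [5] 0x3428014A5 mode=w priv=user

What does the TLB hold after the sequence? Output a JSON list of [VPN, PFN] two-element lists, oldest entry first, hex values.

Per-access translation:
#0 VA=0x81A06821 (r,kernel):
  [0] read 0x36 idx=2: raw=0x37007 flags P=1 W=1 U=1 S=0
  [1] read 0x37 idx=13: raw=0x38007 flags P=1 W=1 U=1 S=0
  [2] read 0x38 idx=6: raw=0x3A007 flags P=1 W=1 U=1 S=0
  ✓ 0x3A821  — 3 lookups
#1 VA=0x140E089BE (w,user):
  [0] read 0x36 idx=5: raw=0x3D007 flags P=1 W=1 U=1 S=0
  [1] read 0x3D idx=7: raw=0x40007 flags P=1 W=1 U=1 S=0
  [2] read 0x40 idx=8: raw=0x44007 flags P=1 W=1 U=1 S=0
  ✓ 0x449BE  — 3 lookups
#2 VA=0x5800006C5 (r,kernel):
  [0] read 0x36 idx=22: raw=0x73000 flags P=0 W=0 U=0 S=0
  → PAGE_NOT_PRESENT  (1 entries read)
#3 VA=0x140E089BE (r,kernel):
  TLB hit vpn=0x140E08 → PA=0x449BE
#4 VA=0x140E089BE (r,kernel):
  TLB hit vpn=0x140E08 → PA=0x449BE
#5 VA=0x3428014A5 (w,user):
  [0] read 0x36 idx=13: raw=0x48007 flags P=1 W=1 U=1 S=0
  [1] read 0x48 idx=20: raw=0x4B007 flags P=1 W=1 U=1 S=0
  [2] read 0x4B idx=1: raw=0x4C007 flags P=1 W=1 U=1 S=0
  ✓ 0x4C4A5  — 3 lookups

TLB: [["0x81A06", "0x3A"], ["0x140E08", "0x44"], ["0x342801", "0x4C"]]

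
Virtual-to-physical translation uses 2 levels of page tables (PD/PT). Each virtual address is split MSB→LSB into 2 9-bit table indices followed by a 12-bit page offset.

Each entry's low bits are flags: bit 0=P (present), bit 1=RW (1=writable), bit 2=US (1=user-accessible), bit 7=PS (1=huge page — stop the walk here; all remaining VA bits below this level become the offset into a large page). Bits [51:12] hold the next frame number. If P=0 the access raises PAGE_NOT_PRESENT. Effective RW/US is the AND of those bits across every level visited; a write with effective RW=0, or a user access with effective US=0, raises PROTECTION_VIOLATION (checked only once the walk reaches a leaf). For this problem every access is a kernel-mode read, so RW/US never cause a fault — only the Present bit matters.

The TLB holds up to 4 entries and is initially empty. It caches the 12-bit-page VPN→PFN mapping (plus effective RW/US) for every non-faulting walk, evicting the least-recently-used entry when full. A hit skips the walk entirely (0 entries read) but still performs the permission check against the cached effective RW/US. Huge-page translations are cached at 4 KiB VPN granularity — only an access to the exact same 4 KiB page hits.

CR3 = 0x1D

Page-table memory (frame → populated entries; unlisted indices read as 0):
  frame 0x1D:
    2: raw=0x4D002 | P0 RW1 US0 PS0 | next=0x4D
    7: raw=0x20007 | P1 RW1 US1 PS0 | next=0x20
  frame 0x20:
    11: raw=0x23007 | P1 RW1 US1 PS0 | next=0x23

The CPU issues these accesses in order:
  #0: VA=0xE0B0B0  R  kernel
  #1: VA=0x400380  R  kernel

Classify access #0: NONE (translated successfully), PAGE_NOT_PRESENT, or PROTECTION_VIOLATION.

Per-access translation:
#0 VA=0xE0B0B0 (r,kernel):
  L0 @0x1D[7] → 0x20007  P=1,RW=1,US=1,PS=0
  L1 @0x20[11] → 0x23007  P=1,RW=1,US=1,PS=0
  → PA=0x230B0  (2 entries read)
#1 VA=0x400380 (r,kernel):
  L0 @0x1D[2] → 0x4D002  P=0,RW=1,US=0,PS=0
  → PAGE_NOT_PRESENT  (1 entries read)

Access #0 fault: NONE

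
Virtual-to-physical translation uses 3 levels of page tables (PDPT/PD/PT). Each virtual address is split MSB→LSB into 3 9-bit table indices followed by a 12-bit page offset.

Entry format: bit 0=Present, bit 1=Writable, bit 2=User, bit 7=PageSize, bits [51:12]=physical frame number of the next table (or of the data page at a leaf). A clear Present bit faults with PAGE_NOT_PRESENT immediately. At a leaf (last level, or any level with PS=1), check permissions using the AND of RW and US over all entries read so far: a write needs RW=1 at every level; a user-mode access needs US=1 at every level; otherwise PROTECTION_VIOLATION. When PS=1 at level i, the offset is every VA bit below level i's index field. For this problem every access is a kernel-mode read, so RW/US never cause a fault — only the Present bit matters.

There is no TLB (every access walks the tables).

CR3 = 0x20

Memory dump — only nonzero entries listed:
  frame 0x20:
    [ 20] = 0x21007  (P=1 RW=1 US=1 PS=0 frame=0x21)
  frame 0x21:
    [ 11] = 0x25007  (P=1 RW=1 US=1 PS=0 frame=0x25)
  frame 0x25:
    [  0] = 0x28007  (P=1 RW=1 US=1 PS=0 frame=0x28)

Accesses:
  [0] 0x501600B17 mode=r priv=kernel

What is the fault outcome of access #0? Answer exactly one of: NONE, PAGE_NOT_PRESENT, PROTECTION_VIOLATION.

Walk each access:
#0 VA=0x501600B17 (r,kernel):
  lvl0: tbl 0x20, slot 20 ⇒ 0x21007 (P1/RW1/US1/PS0)
  lvl1: tbl 0x21, slot 11 ⇒ 0x25007 (P1/RW1/US1/PS0)
  lvl2: tbl 0x25, slot 0 ⇒ 0x28007 (P1/RW1/US1/PS0)
  ⇒ phys 0x28B17  [3 reads]

Access #0 fault: NONE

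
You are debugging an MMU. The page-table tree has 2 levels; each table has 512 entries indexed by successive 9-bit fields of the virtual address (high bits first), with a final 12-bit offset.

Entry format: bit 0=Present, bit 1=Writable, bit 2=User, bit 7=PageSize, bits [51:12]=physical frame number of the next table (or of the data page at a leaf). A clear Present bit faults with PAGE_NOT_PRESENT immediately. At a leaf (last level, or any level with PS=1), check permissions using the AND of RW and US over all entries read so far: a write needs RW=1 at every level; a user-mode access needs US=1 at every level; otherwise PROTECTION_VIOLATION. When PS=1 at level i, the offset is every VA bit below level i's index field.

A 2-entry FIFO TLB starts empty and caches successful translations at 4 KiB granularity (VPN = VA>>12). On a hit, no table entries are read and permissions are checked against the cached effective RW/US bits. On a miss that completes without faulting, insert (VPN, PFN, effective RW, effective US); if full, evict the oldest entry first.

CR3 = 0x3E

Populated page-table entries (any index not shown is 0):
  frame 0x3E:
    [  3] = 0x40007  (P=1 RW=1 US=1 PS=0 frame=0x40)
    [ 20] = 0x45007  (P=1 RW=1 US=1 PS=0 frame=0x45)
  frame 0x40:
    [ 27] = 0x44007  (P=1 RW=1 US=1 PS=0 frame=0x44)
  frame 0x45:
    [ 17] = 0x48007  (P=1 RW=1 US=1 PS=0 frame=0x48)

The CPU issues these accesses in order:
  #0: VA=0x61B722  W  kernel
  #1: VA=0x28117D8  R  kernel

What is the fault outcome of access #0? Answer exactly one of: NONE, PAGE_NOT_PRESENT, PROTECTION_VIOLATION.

Trace:
#0 VA=0x61B722 (w,kernel):
  lvl0: tbl 0x3E, slot 3 ⇒ 0x40007 (P1/RW1/US1/PS0)
  lvl1: tbl 0x40, slot 27 ⇒ 0x44007 (P1/RW1/US1/PS0)
  → PA=0x44722  (2 entries read)
#1 VA=0x28117D8 (r,kernel):
  lvl0: tbl 0x3E, slot 20 ⇒ 0x45007 (P1/RW1/US1/PS0)
  lvl1: tbl 0x45, slot 17 ⇒ 0x48007 (P1/RW1/US1/PS0)
  → PA=0x487D8  (2 entries read)

Access #0 fault: NONE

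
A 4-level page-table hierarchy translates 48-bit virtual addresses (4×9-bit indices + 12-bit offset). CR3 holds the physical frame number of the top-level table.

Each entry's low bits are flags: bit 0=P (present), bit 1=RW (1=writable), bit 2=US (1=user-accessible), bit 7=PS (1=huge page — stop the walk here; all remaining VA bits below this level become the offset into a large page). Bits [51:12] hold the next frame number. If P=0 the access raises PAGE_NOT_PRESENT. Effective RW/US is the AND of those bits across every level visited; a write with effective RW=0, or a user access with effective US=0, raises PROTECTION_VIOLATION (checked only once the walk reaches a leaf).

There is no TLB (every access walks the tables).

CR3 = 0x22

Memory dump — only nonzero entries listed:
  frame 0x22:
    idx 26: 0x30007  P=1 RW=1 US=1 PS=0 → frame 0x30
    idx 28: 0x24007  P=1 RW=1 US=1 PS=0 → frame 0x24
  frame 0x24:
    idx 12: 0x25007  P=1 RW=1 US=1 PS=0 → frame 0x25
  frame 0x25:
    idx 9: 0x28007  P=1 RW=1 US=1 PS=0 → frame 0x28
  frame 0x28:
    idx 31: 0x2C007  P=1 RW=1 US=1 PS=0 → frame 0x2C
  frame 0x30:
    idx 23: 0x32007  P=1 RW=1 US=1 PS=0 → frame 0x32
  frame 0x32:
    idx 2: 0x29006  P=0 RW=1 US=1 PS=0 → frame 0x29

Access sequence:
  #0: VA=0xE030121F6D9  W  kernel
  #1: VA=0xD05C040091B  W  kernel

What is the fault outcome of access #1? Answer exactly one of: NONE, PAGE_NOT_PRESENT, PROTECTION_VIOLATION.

Per-access translation:
#0 VA=0xE030121F6D9 (w,kernel):
  lvl0: tbl 0x22, slot 28 ⇒ 0x24007 (P1/RW1/US1/PS0)
  lvl1: tbl 0x24, slot 12 ⇒ 0x25007 (P1/RW1/US1/PS0)
  lvl2: tbl 0x25, slot 9 ⇒ 0x28007 (P1/RW1/US1/PS0)
  lvl3: tbl 0x28, slot 31 ⇒ 0x2C007 (P1/RW1/US1/PS0)
  ⇒ phys 0x2C6D9  [4 reads]
#1 VA=0xD05C040091B (w,kernel):
  lvl0: tbl 0x22, slot 26 ⇒ 0x30007 (P1/RW1/US1/PS0)
  lvl1: tbl 0x30, slot 23 ⇒ 0x32007 (P1/RW1/US1/PS0)
  lvl2: tbl 0x32, slot 2 ⇒ 0x29006 (P0/RW1/US1/PS0)
  ⇒ fault: PAGE_NOT_PRESENT  — 3 lookups

Access #1 fault: PAGE_NOT_PRESENT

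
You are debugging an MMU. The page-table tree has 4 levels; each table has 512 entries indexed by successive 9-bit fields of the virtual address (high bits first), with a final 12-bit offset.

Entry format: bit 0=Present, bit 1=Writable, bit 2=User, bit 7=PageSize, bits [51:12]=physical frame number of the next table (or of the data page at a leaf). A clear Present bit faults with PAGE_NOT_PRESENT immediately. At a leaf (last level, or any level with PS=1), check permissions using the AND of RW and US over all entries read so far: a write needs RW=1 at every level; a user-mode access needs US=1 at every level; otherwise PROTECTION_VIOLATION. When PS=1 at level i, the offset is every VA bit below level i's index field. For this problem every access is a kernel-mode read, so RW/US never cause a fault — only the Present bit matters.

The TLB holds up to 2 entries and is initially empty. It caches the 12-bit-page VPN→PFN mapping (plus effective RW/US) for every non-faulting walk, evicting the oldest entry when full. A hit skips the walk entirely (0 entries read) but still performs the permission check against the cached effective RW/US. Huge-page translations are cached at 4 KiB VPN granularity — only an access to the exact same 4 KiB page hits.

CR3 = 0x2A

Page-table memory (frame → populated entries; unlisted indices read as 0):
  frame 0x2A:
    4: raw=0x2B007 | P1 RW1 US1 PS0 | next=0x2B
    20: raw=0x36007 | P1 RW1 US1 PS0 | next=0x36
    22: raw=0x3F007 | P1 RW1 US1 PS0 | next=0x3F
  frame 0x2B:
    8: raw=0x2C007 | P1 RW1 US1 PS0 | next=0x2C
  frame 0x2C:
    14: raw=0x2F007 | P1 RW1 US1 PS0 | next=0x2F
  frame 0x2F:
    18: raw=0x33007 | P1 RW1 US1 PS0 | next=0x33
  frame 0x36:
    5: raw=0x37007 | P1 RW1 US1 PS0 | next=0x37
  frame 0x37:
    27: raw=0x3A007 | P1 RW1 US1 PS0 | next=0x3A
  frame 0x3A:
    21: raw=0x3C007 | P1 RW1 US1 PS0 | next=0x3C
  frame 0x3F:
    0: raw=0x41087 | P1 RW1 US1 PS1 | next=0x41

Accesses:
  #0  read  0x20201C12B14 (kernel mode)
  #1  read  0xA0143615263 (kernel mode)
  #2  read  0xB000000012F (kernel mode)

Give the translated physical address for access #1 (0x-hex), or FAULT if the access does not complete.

Trace:
#0 VA=0x20201C12B14 (r,kernel):
  L0 @0x2A[4] → 0x2B007  P=1,RW=1,US=1,PS=0
  L1 @0x2B[8] → 0x2C007  P=1,RW=1,US=1,PS=0
  L2 @0x2C[14] → 0x2F007  P=1,RW=1,US=1,PS=0
  L3 @0x2F[18] → 0x33007  P=1,RW=1,US=1,PS=0
  ⇒ phys 0x33B14  [4 reads]
#1 VA=0xA0143615263 (r,kernel):
  L0 @0x2A[20] → 0x36007  P=1,RW=1,US=1,PS=0
  L1 @0x36[5] → 0x37007  P=1,RW=1,US=1,PS=0
  L2 @0x37[27] → 0x3A007  P=1,RW=1,US=1,PS=0
  L3 @0x3A[21] → 0x3C007  P=1,RW=1,US=1,PS=0
  ⇒ phys 0x3C263  [4 reads]
#2 VA=0xB000000012F (r,kernel):
  L0 @0x2A[22] → 0x3F007  P=1,RW=1,US=1,PS=0
  L1 @0x3F[0] → 0x41087  P=1,RW=1,US=1,PS=1
  ⇒ phys 0x4112F (huge @L1)  [2 reads]

Access #1 PA: 0x3C263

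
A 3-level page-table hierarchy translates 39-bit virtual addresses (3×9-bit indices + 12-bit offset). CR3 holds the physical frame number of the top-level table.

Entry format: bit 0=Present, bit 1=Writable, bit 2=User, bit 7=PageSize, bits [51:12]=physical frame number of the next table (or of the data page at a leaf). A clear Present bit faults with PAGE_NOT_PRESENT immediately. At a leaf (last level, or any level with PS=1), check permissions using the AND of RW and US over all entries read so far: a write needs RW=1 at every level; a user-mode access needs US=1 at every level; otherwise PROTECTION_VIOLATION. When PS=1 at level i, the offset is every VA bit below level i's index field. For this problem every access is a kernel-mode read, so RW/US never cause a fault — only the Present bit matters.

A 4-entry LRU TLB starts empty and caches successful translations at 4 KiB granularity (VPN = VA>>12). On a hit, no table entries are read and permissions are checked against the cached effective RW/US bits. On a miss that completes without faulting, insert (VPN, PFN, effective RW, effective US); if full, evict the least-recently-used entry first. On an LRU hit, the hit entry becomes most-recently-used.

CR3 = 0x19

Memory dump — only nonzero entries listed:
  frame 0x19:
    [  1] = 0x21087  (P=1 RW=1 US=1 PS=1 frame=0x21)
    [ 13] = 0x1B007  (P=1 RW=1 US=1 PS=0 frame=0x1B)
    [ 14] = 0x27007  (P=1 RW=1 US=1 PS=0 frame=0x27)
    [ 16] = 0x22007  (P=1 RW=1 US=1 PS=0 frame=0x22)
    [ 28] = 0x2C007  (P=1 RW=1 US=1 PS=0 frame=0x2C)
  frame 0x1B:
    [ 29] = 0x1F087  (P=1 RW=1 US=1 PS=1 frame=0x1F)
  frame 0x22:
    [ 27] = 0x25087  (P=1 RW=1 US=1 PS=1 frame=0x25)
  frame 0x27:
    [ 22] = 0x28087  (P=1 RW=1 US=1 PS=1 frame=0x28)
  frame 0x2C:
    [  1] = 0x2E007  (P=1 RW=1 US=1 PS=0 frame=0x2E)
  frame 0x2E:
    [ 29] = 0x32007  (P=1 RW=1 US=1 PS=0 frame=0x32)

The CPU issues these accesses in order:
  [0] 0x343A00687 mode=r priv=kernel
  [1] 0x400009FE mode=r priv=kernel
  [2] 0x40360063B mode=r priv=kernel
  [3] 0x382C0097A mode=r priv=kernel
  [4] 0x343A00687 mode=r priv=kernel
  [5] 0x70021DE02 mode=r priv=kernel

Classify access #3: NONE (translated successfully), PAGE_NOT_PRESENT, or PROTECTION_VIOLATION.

Trace:
#0 VA=0x343A00687 (r,kernel):
  [0] read 0x19 idx=13: raw=0x1B007 flags P=1 W=1 U=1 S=0
  [1] read 0x1B idx=29: raw=0x1F087 flags P=1 W=1 U=1 S=1
  ⇒ phys 0x1F687 (huge @L1)  [2 reads]
#1 VA=0x400009FE (r,kernel):
  [0] read 0x19 idx=1: raw=0x21087 flags P=1 W=1 U=1 S=1
  ⇒ phys 0x219FE (huge @L0)  [1 reads]
#2 VA=0x40360063B (r,kernel):
  [0] read 0x19 idx=16: raw=0x22007 flags P=1 W=1 U=1 S=0
  [1] read 0x22 idx=27: raw=0x25087 flags P=1 W=1 U=1 S=1
  ⇒ phys 0x2563B (huge @L1)  [2 reads]
#3 VA=0x382C0097A (r,kernel):
  [0] read 0x19 idx=14: raw=0x27007 flags P=1 W=1 U=1 S=0
  [1] read 0x27 idx=22: raw=0x28087 flags P=1 W=1 U=1 S=1
  ⇒ phys 0x2897A (huge @L1)  [2 reads]
#4 VA=0x343A00687 (r,kernel):
  TLB hit vpn=0x343A00 → PA=0x1F687
#5 VA=0x70021DE02 (r,kernel):
  [0] read 0x19 idx=28: raw=0x2C007 flags P=1 W=1 U=1 S=0
  [1] read 0x2C idx=1: raw=0x2E007 flags P=1 W=1 U=1 S=0
  [2] read 0x2E idx=29: raw=0x32007 flags P=1 W=1 U=1 S=0
  ⇒ phys 0x32E02  [3 reads]

Access #3 fault: NONE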